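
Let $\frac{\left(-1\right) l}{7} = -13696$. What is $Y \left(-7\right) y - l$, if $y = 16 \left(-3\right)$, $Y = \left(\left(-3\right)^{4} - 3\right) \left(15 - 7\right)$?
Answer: $113792$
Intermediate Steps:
$l = 95872$ ($l = \left(-7\right) \left(-13696\right) = 95872$)
$Y = 624$ ($Y = \left(81 - 3\right) 8 = 78 \cdot 8 = 624$)
$y = -48$
$Y \left(-7\right) y - l = 624 \left(-7\right) \left(-48\right) - 95872 = \left(-4368\right) \left(-48\right) - 95872 = 209664 - 95872 = 113792$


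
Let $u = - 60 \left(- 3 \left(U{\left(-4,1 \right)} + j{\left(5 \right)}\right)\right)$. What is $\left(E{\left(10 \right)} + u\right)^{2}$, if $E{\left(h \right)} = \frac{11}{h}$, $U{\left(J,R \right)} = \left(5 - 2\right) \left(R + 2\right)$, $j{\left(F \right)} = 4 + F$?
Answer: $\frac{1050472921}{100} \approx 1.0505 \cdot 10^{7}$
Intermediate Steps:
$U{\left(J,R \right)} = 6 + 3 R$ ($U{\left(J,R \right)} = 3 \left(2 + R\right) = 6 + 3 R$)
$u = 3240$ ($u = - 60 \left(- 3 \left(\left(6 + 3 \cdot 1\right) + \left(4 + 5\right)\right)\right) = - 60 \left(- 3 \left(\left(6 + 3\right) + 9\right)\right) = - 60 \left(- 3 \left(9 + 9\right)\right) = - 60 \left(\left(-3\right) 18\right) = \left(-60\right) \left(-54\right) = 3240$)
$\left(E{\left(10 \right)} + u\right)^{2} = \left(\frac{11}{10} + 3240\right)^{2} = \left(\frac{32411}{10}\right)^{2} = \frac{1050472921}{100}$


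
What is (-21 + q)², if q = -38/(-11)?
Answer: 37249/121 ≈ 307.84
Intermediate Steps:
q = 38/11 (q = -38*(-1/11) = 38/11 ≈ 3.4545)
(-21 + q)² = (-21 + 38/11)² = (-193/11)² = 37249/121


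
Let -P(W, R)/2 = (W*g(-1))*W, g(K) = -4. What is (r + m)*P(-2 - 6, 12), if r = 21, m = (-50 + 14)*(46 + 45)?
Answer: -1666560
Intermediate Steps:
m = -3276 (m = -36*91 = -3276)
P(W, R) = 8*W**2 (P(W, R) = -2*W*(-4)*W = -2*(-4*W)*W = -(-8)*W**2 = 8*W**2)
(r + m)*P(-2 - 6, 12) = (21 - 3276)*(8*(-2 - 6)**2) = -26040*(-8)**2 = -26040*64 = -3255*512 = -1666560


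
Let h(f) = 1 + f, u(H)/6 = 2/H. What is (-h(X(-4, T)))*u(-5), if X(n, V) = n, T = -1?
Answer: -36/5 ≈ -7.2000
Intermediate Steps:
u(H) = 12/H (u(H) = 6*(2/H) = 12/H)
(-h(X(-4, T)))*u(-5) = (-(1 - 4))*(12/(-5)) = (-1*(-3))*(12*(-⅕)) = 3*(-12/5) = -36/5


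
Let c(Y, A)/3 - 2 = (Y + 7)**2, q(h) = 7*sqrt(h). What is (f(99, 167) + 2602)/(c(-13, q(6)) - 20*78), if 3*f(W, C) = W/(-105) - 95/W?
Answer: -13520599/7515585 ≈ -1.7990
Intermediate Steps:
f(W, C) = -95/(3*W) - W/315 (f(W, C) = (W/(-105) - 95/W)/3 = (W*(-1/105) - 95/W)/3 = (-W/105 - 95/W)/3 = (-95/W - W/105)/3 = -95/(3*W) - W/315)
c(Y, A) = 6 + 3*(7 + Y)**2 (c(Y, A) = 6 + 3*(Y + 7)**2 = 6 + 3*(7 + Y)**2)
(f(99, 167) + 2602)/(c(-13, q(6)) - 20*78) = ((1/315)*(-9975 - 1*99**2)/99 + 2602)/((6 + 3*(7 - 13)**2) - 20*78) = ((1/315)*(1/99)*(-9975 - 1*9801) + 2602)/((6 + 3*(-6)**2) - 1560) = ((1/315)*(1/99)*(-9975 - 9801) + 2602)/((6 + 3*36) - 1560) = ((1/315)*(1/99)*(-19776) + 2602)/((6 + 108) - 1560) = (-6592/10395 + 2602)/(114 - 1560) = (27041198/10395)/(-1446) = (27041198/10395)*(-1/1446) = -13520599/7515585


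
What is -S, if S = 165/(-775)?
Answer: 33/155 ≈ 0.21290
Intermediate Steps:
S = -33/155 (S = 165*(-1/775) = -33/155 ≈ -0.21290)
-S = -1*(-33/155) = 33/155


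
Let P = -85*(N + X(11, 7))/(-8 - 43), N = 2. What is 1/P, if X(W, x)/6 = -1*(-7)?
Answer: 3/220 ≈ 0.013636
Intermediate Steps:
X(W, x) = 42 (X(W, x) = 6*(-1*(-7)) = 6*7 = 42)
P = 220/3 (P = -85*(2 + 42)/(-8 - 43) = -3740/(-51) = -3740*(-1)/51 = -85*(-44/51) = 220/3 ≈ 73.333)
1/P = 1/(220/3) = 3/220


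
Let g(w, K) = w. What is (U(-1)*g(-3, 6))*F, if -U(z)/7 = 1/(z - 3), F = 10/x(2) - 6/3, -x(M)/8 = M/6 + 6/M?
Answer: 399/32 ≈ 12.469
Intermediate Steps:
x(M) = -48/M - 4*M/3 (x(M) = -8*(M/6 + 6/M) = -8*(6/M + M/6) = -48/M - 4*M/3)
F = -19/8 (F = 10/(-48/2 - 4/3*2) - 6/3 = 10/(-48*½ - 8/3) - 6*⅓ = 10/(-24 - 8/3) - 2 = 10/(-80/3) - 2 = 10*(-3/80) - 2 = -3/8 - 2 = -19/8 ≈ -2.3750)
U(z) = -7/(-3 + z) (U(z) = -7/(z - 3) = -7/(-3 + z))
(U(-1)*g(-3, 6))*F = (-7/(-3 - 1)*(-3))*(-19/8) = (-7/(-4)*(-3))*(-19/8) = (-7*(-¼)*(-3))*(-19/8) = ((7/4)*(-3))*(-19/8) = -21/4*(-19/8) = 399/32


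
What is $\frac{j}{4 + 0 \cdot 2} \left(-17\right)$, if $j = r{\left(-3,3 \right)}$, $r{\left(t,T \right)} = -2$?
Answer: $\frac{17}{2} \approx 8.5$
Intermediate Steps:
$j = -2$
$\frac{j}{4 + 0 \cdot 2} \left(-17\right) = \frac{1}{4 + 0 \cdot 2} \left(-2\right) \left(-17\right) = \frac{1}{4 + 0} \left(-2\right) \left(-17\right) = \frac{1}{4} \left(-2\right) \left(-17\right) = \left(- \frac{1}{2}\right) \left(-17\right) = \frac{17}{2}$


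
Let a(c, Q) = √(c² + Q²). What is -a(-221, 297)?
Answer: -5*√5482 ≈ -370.20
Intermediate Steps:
a(c, Q) = √(Q² + c²)
-a(-221, 297) = -√(297² + (-221)²) = -√(88209 + 48841) = -√137050 = -5*√5482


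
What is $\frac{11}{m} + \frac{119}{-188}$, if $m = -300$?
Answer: $- \frac{4721}{7050} \approx -0.66965$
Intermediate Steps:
$\frac{11}{m} + \frac{119}{-188} = \frac{11}{-300} + \frac{119}{-188} = 11 \left(- \frac{1}{300}\right) + 119 \left(- \frac{1}{188}\right) = - \frac{11}{300} - \frac{119}{188} = - \frac{4721}{7050}$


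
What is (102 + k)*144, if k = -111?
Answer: -1296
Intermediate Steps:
(102 + k)*144 = (102 - 111)*144 = -9*144 = -1296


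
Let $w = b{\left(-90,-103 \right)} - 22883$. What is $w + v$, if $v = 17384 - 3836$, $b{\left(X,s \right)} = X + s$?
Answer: $-9528$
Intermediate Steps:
$w = -23076$ ($w = \left(-90 - 103\right) - 22883 = -193 - 22883 = -23076$)
$v = 13548$ ($v = 17384 - 3836 = 13548$)
$w + v = -23076 + 13548 = -9528$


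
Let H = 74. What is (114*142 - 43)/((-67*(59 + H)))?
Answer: -16145/8911 ≈ -1.8118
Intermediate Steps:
(114*142 - 43)/((-67*(59 + H))) = (114*142 - 43)/((-67*(59 + 74))) = (16188 - 43)/((-67*133)) = 16145/(-8911) = 16145*(-1/8911) = -16145/8911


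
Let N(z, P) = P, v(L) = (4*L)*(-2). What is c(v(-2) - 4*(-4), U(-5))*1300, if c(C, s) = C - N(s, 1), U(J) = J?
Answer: 40300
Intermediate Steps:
v(L) = -8*L
c(C, s) = -1 + C (c(C, s) = C - 1*1 = C - 1 = -1 + C)
c(v(-2) - 4*(-4), U(-5))*1300 = (-1 + (-8*(-2) - 4*(-4)))*1300 = (-1 + (16 + 16))*1300 = (-1 + 32)*1300 = 31*1300 = 40300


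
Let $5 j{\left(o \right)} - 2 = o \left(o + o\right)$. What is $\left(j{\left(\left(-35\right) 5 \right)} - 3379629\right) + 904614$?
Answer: $- \frac{12313823}{5} \approx -2.4628 \cdot 10^{6}$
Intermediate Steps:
$j{\left(o \right)} = \frac{2}{5} + \frac{2 o^{2}}{5}$ ($j{\left(o \right)} = \frac{2}{5} + \frac{o \left(o + o\right)}{5} = \frac{2}{5} + \frac{o 2 o}{5} = \frac{2}{5} + \frac{2 o^{2}}{5}$)
$\left(j{\left(\left(-35\right) 5 \right)} - 3379629\right) + 904614 = \left(\left(\frac{2}{5} + \frac{2 \left(\left(-35\right) 5\right)^{2}}{5}\right) - 3379629\right) + 904614 = \left(\left(\frac{2}{5} + \frac{2 \left(-175\right)^{2}}{5}\right) - 3379629\right) + 904614 = \left(\left(\frac{2}{5} + \frac{2}{5} \cdot 30625\right) - 3379629\right) + 904614 = \left(\left(\frac{2}{5} + 12250\right) - 3379629\right) + 904614 = \left(\frac{61252}{5} - 3379629\right) + 904614 = - \frac{16836893}{5} + 904614 = - \frac{12313823}{5}$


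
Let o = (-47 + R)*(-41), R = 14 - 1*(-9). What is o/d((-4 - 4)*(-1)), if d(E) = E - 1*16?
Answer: -123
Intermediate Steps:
R = 23 (R = 14 + 9 = 23)
d(E) = -16 + E (d(E) = E - 16 = -16 + E)
o = 984 (o = (-47 + 23)*(-41) = -24*(-41) = 984)
o/d((-4 - 4)*(-1)) = 984/(-16 + (-4 - 4)*(-1)) = 984/(-16 - 8*(-1)) = 984/(-16 + 8) = 984/(-8) = 984*(-⅛) = -123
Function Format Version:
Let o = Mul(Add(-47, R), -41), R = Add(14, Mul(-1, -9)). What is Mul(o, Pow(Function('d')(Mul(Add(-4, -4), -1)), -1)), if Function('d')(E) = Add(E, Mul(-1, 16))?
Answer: -123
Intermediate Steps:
R = 23 (R = Add(14, 9) = 23)
Function('d')(E) = Add(-16, E) (Function('d')(E) = Add(E, -16) = Add(-16, E))
o = 984 (o = Mul(Add(-47, 23), -41) = Mul(-24, -41) = 984)
Mul(o, Pow(Function('d')(Mul(Add(-4, -4), -1)), -1)) = Mul(984, Pow(Add(-16, Mul(Add(-4, -4), -1)), -1)) = Mul(984, Pow(Add(-16, Mul(-8, -1)), -1)) = Mul(984, Pow(Add(-16, 8), -1)) = Mul(984, Pow(-8, -1)) = Mul(984, Rational(-1, 8)) = -123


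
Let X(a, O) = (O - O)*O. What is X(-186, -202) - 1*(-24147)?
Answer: 24147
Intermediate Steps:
X(a, O) = 0 (X(a, O) = 0*O = 0)
X(-186, -202) - 1*(-24147) = 0 - 1*(-24147) = 0 + 24147 = 24147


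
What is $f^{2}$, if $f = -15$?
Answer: $225$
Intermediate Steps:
$f^{2} = \left(-15\right)^{2} = 225$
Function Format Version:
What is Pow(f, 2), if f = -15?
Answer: 225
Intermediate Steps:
Pow(f, 2) = Pow(-15, 2) = 225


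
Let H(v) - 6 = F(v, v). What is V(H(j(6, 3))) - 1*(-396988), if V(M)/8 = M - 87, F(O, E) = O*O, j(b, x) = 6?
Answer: 396628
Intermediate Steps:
F(O, E) = O²
H(v) = 6 + v²
V(M) = -696 + 8*M (V(M) = 8*(M - 87) = 8*(-87 + M) = -696 + 8*M)
V(H(j(6, 3))) - 1*(-396988) = (-696 + 8*(6 + 6²)) - 1*(-396988) = (-696 + 8*(6 + 36)) + 396988 = (-696 + 8*42) + 396988 = (-696 + 336) + 396988 = -360 + 396988 = 396628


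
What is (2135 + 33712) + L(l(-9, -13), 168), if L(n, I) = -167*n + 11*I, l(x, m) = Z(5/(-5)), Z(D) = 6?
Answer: 36693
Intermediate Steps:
l(x, m) = 6
(2135 + 33712) + L(l(-9, -13), 168) = (2135 + 33712) + (-167*6 + 11*168) = 35847 + (-1002 + 1848) = 35847 + 846 = 36693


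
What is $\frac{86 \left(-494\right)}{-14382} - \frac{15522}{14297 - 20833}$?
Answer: $\frac{125228207}{23500188} \approx 5.3288$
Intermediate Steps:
$\frac{86 \left(-494\right)}{-14382} - \frac{15522}{14297 - 20833} = \left(-42484\right) \left(- \frac{1}{14382}\right) - \frac{15522}{-6536} = \frac{21242}{7191} - - \frac{7761}{3268} = \frac{21242}{7191} + \frac{7761}{3268} = \frac{125228207}{23500188}$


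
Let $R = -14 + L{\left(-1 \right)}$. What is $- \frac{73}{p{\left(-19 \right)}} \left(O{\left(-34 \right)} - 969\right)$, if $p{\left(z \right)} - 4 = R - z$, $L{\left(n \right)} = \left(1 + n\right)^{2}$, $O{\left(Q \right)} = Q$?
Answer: $\frac{73219}{9} \approx 8135.4$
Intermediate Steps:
$R = -14$ ($R = -14 + \left(1 - 1\right)^{2} = -14 + 0^{2} = -14 + 0 = -14$)
$p{\left(z \right)} = -10 - z$ ($p{\left(z \right)} = 4 - \left(14 + z\right) = -10 - z$)
$- \frac{73}{p{\left(-19 \right)}} \left(O{\left(-34 \right)} - 969\right) = - \frac{73}{-10 - -19} \left(-34 - 969\right) = - \frac{73}{-10 + 19} \left(-1003\right) = - \frac{73}{9} \left(-1003\right) = \left(-73\right) \frac{1}{9} \left(-1003\right) = \left(- \frac{73}{9}\right) \left(-1003\right) = \frac{73219}{9}$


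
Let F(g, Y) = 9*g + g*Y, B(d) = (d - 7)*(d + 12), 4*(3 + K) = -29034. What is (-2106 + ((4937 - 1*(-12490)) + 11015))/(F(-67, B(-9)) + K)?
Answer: -52672/9297 ≈ -5.6655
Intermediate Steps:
K = -14523/2 (K = -3 + (¼)*(-29034) = -3 - 14517/2 = -14523/2 ≈ -7261.5)
B(d) = (-7 + d)*(12 + d)
F(g, Y) = 9*g + Y*g
(-2106 + ((4937 - 1*(-12490)) + 11015))/(F(-67, B(-9)) + K) = (-2106 + ((4937 - 1*(-12490)) + 11015))/(-67*(9 + (-84 + (-9)² + 5*(-9))) - 14523/2) = (-2106 + ((4937 + 12490) + 11015))/(-67*(9 + (-84 + 81 - 45)) - 14523/2) = (-2106 + (17427 + 11015))/(-67*(9 - 48) - 14523/2) = (-2106 + 28442)/(-67*(-39) - 14523/2) = 26336/(2613 - 14523/2) = 26336/(-9297/2) = 26336*(-2/9297) = -52672/9297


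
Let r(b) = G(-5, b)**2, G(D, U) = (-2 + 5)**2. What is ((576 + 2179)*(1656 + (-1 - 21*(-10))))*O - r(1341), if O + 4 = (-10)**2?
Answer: 493255119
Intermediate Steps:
O = 96 (O = -4 + (-10)**2 = -4 + 100 = 96)
G(D, U) = 9 (G(D, U) = 3**2 = 9)
r(b) = 81 (r(b) = 9**2 = 81)
((576 + 2179)*(1656 + (-1 - 21*(-10))))*O - r(1341) = ((576 + 2179)*(1656 + (-1 - 21*(-10))))*96 - 1*81 = (2755*(1656 + (-1 + 210)))*96 - 81 = (2755*(1656 + 209))*96 - 81 = (2755*1865)*96 - 81 = 5138075*96 - 81 = 493255200 - 81 = 493255119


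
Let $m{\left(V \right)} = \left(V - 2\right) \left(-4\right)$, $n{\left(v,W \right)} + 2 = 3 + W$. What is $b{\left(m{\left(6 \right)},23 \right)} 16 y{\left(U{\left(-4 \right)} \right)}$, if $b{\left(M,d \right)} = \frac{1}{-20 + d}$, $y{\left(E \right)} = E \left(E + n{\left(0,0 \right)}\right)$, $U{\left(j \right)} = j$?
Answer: $64$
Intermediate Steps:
$n{\left(v,W \right)} = 1 + W$ ($n{\left(v,W \right)} = -2 + \left(3 + W\right) = 1 + W$)
$m{\left(V \right)} = 8 - 4 V$ ($m{\left(V \right)} = \left(-2 + V\right) \left(-4\right) = 8 - 4 V$)
$y{\left(E \right)} = E \left(1 + E\right)$ ($y{\left(E \right)} = E \left(E + \left(1 + 0\right)\right) = E \left(E + 1\right) = E \left(1 + E\right)$)
$b{\left(m{\left(6 \right)},23 \right)} 16 y{\left(U{\left(-4 \right)} \right)} = \frac{1}{-20 + 23} \cdot 16 \left(- 4 \left(1 - 4\right)\right) = \frac{1}{3} \cdot 16 \left(\left(-4\right) \left(-3\right)\right) = \frac{1}{3} \cdot 16 \cdot 12 = \frac{16}{3} \cdot 12 = 64$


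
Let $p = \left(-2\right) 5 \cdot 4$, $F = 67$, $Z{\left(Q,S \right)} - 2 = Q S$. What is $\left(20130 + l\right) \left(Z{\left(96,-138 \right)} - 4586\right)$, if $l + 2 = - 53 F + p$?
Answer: $-294887784$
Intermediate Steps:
$Z{\left(Q,S \right)} = 2 + Q S$
$p = -40$ ($p = \left(-10\right) 4 = -40$)
$l = -3593$ ($l = -2 - 3591 = -3593$)
$\left(20130 + l\right) \left(Z{\left(96,-138 \right)} - 4586\right) = \left(20130 - 3593\right) \left(\left(2 + 96 \left(-138\right)\right) - 4586\right) = 16537 \left(\left(2 - 13248\right) - 4586\right) = 16537 \left(-13246 - 4586\right) = 16537 \left(-17832\right) = -294887784$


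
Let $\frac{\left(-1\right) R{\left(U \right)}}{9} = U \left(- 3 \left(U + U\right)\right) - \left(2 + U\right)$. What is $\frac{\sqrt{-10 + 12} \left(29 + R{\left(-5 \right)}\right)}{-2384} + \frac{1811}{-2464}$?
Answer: $- \frac{1811}{2464} - \frac{169 \sqrt{2}}{298} \approx -1.537$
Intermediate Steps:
$R{\left(U \right)} = 18 + 9 U + 54 U^{2}$ ($R{\left(U \right)} = - 9 \left(U \left(- 3 \left(U + U\right)\right) - \left(2 + U\right)\right) = - 9 \left(U \left(- 3 \cdot 2 U\right) - \left(2 + U\right)\right) = - 9 \left(U \left(- 6 U\right) - \left(2 + U\right)\right) = - 9 \left(- 6 U^{2} - \left(2 + U\right)\right) = - 9 \left(-2 - U - 6 U^{2}\right) = 18 + 9 U + 54 U^{2}$)
$\frac{\sqrt{-10 + 12} \left(29 + R{\left(-5 \right)}\right)}{-2384} + \frac{1811}{-2464} = \frac{\sqrt{-10 + 12} \left(29 + \left(18 + 9 \left(-5\right) + 54 \left(-5\right)^{2}\right)\right)}{-2384} + \frac{1811}{-2464} = \sqrt{2} \left(29 + \left(18 - 45 + 54 \cdot 25\right)\right) \left(- \frac{1}{2384}\right) + 1811 \left(- \frac{1}{2464}\right) = \sqrt{2} \left(29 + \left(18 - 45 + 1350\right)\right) \left(- \frac{1}{2384}\right) - \frac{1811}{2464} = \sqrt{2} \left(29 + 1323\right) \left(- \frac{1}{2384}\right) - \frac{1811}{2464} = \sqrt{2} \cdot 1352 \left(- \frac{1}{2384}\right) - \frac{1811}{2464} = 1352 \sqrt{2} \left(- \frac{1}{2384}\right) - \frac{1811}{2464} = - \frac{169 \sqrt{2}}{298} - \frac{1811}{2464} = - \frac{1811}{2464} - \frac{169 \sqrt{2}}{298}$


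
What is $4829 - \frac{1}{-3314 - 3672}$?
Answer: $\frac{33735395}{6986} \approx 4829.0$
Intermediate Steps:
$4829 - \frac{1}{-3314 - 3672} = 4829 - \frac{1}{-6986} = 4829 - - \frac{1}{6986} = 4829 + \frac{1}{6986} = \frac{33735395}{6986}$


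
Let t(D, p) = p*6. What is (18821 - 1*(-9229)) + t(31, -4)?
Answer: 28026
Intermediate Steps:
t(D, p) = 6*p
(18821 - 1*(-9229)) + t(31, -4) = (18821 - 1*(-9229)) + 6*(-4) = (18821 + 9229) - 24 = 28050 - 24 = 28026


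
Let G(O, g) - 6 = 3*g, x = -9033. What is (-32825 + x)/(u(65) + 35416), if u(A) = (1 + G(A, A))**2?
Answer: -20929/38110 ≈ -0.54917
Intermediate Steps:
G(O, g) = 6 + 3*g
u(A) = (7 + 3*A)**2 (u(A) = (1 + (6 + 3*A))**2 = (7 + 3*A)**2)
(-32825 + x)/(u(65) + 35416) = (-32825 - 9033)/((7 + 3*65)**2 + 35416) = -41858/((7 + 195)**2 + 35416) = -41858/(202**2 + 35416) = -41858/(40804 + 35416) = -41858/76220 = -41858*1/76220 = -20929/38110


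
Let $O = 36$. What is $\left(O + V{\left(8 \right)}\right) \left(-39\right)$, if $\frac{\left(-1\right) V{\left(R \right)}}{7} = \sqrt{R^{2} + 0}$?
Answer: $780$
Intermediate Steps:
$V{\left(R \right)} = - 7 \sqrt{R^{2}}$ ($V{\left(R \right)} = - 7 \sqrt{R^{2} + 0} = - 7 \sqrt{R^{2}}$)
$\left(O + V{\left(8 \right)}\right) \left(-39\right) = \left(36 - 7 \sqrt{8^{2}}\right) \left(-39\right) = \left(36 - 7 \sqrt{64}\right) \left(-39\right) = \left(36 - 56\right) \left(-39\right) = \left(-20\right) \left(-39\right) = 780$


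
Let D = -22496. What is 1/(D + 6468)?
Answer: -1/16028 ≈ -6.2391e-5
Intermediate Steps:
1/(D + 6468) = 1/(-22496 + 6468) = 1/(-16028) = -1/16028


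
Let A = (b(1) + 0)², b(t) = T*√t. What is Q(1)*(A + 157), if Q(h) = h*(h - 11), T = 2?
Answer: -1610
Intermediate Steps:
Q(h) = h*(-11 + h)
b(t) = 2*√t
A = 4 (A = (2*√1 + 0)² = (2*1 + 0)² = (2 + 0)² = 2² = 4)
Q(1)*(A + 157) = (1*(-11 + 1))*(4 + 157) = (1*(-10))*161 = -10*161 = -1610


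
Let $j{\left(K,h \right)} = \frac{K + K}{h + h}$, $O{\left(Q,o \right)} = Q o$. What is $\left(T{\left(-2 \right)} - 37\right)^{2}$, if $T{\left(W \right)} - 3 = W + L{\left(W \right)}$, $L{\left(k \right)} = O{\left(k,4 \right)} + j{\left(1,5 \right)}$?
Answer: $\frac{47961}{25} \approx 1918.4$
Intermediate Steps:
$j{\left(K,h \right)} = \frac{K}{h}$ ($j{\left(K,h \right)} = \frac{2 K}{2 h} = 2 K \frac{1}{2 h} = \frac{K}{h}$)
$L{\left(k \right)} = \frac{1}{5} + 4 k$ ($L{\left(k \right)} = k 4 + 1 \cdot \frac{1}{5} = 4 k + 1 \cdot \frac{1}{5} = 4 k + \frac{1}{5} = \frac{1}{5} + 4 k$)
$T{\left(W \right)} = \frac{16}{5} + 5 W$ ($T{\left(W \right)} = 3 + \left(W + \left(\frac{1}{5} + 4 W\right)\right) = 3 + \left(\frac{1}{5} + 5 W\right) = \frac{16}{5} + 5 W$)
$\left(T{\left(-2 \right)} - 37\right)^{2} = \left(\left(\frac{16}{5} + 5 \left(-2\right)\right) - 37\right)^{2} = \left(\left(\frac{16}{5} - 10\right) - 37\right)^{2} = \left(- \frac{34}{5} - 37\right)^{2} = \left(- \frac{219}{5}\right)^{2} = \frac{47961}{25}$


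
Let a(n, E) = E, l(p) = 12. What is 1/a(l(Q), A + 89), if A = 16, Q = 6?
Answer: 1/105 ≈ 0.0095238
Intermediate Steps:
1/a(l(Q), A + 89) = 1/(16 + 89) = 1/105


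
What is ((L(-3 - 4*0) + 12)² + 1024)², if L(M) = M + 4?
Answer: 1423249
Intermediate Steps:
L(M) = 4 + M
((L(-3 - 4*0) + 12)² + 1024)² = (((4 + (-3 - 4*0)) + 12)² + 1024)² = (((4 + (-3 + 0)) + 12)² + 1024)² = (((4 - 3) + 12)² + 1024)² = ((1 + 12)² + 1024)² = (13² + 1024)² = (169 + 1024)² = 1193² = 1423249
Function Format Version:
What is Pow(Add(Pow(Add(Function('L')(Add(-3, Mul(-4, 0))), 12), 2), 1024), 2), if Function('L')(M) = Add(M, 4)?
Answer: 1423249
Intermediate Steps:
Function('L')(M) = Add(4, M)
Pow(Add(Pow(Add(Function('L')(Add(-3, Mul(-4, 0))), 12), 2), 1024), 2) = Pow(Add(Pow(Add(Add(4, Add(-3, Mul(-4, 0))), 12), 2), 1024), 2) = Pow(Add(Pow(Add(Add(4, Add(-3, 0)), 12), 2), 1024), 2) = Pow(Add(Pow(Add(Add(4, -3), 12), 2), 1024), 2) = Pow(Add(Pow(Add(1, 12), 2), 1024), 2) = Pow(Add(Pow(13, 2), 1024), 2) = Pow(Add(169, 1024), 2) = Pow(1193, 2) = 1423249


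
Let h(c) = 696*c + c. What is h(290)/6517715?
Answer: 2378/76679 ≈ 0.031012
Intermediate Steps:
h(c) = 697*c
h(290)/6517715 = (697*290)/6517715 = 202130*(1/6517715) = 2378/76679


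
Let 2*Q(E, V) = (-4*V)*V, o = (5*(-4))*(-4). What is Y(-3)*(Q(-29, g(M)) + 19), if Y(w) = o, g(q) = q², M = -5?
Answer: -98480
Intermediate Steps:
o = 80 (o = -20*(-4) = 80)
Q(E, V) = -2*V² (Q(E, V) = ((-4*V)*V)/2 = (-4*V²)/2 = -2*V²)
Y(w) = 80
Y(-3)*(Q(-29, g(M)) + 19) = 80*(-2*((-5)²)² + 19) = 80*(-2*25² + 19) = 80*(-2*625 + 19) = 80*(-1250 + 19) = 80*(-1231) = -98480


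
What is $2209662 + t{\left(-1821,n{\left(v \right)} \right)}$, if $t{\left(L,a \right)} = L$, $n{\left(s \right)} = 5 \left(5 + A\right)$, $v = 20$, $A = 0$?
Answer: $2207841$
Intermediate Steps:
$n{\left(s \right)} = 25$ ($n{\left(s \right)} = 5 \left(5 + 0\right) = 5 \cdot 5 = 25$)
$2209662 + t{\left(-1821,n{\left(v \right)} \right)} = 2209662 - 1821 = 2207841$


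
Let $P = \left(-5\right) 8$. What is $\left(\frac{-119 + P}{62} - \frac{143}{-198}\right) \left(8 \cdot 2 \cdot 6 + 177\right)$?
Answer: $- \frac{46774}{93} \approx -502.95$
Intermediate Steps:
$P = -40$
$\left(\frac{-119 + P}{62} - \frac{143}{-198}\right) \left(8 \cdot 2 \cdot 6 + 177\right) = \left(\frac{-119 - 40}{62} - \frac{143}{-198}\right) \left(8 \cdot 2 \cdot 6 + 177\right) = \left(\left(-159\right) \frac{1}{62} - - \frac{13}{18}\right) \left(16 \cdot 6 + 177\right) = \left(- \frac{159}{62} + \frac{13}{18}\right) \left(96 + 177\right) = \left(- \frac{514}{279}\right) 273 = - \frac{46774}{93}$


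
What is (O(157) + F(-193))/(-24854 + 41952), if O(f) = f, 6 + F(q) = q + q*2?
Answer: -214/8549 ≈ -0.025032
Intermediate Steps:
F(q) = -6 + 3*q (F(q) = -6 + (q + q*2) = -6 + (q + 2*q) = -6 + 3*q)
(O(157) + F(-193))/(-24854 + 41952) = (157 + (-6 + 3*(-193)))/(-24854 + 41952) = (157 + (-6 - 579))/17098 = (157 - 585)*(1/17098) = -428*1/17098 = -214/8549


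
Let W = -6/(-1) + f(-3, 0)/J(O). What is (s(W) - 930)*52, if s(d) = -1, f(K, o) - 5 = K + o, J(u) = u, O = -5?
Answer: -48412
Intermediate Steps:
f(K, o) = 5 + K + o (f(K, o) = 5 + (K + o) = 5 + K + o)
W = 28/5 (W = -6/(-1) + (5 - 3 + 0)/(-5) = -6*(-1) + 2*(-⅕) = 6 - ⅖ = 28/5 ≈ 5.6000)
(s(W) - 930)*52 = (-1 - 930)*52 = -931*52 = -48412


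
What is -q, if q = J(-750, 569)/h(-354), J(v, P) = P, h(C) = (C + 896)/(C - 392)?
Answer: 212237/271 ≈ 783.16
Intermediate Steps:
h(C) = (896 + C)/(-392 + C)
q = -212237/271 (q = 569/(((896 - 354)/(-392 - 354))) = 569/((542/(-746))) = 569/((-1/746*542)) = 569/(-271/373) = 569*(-373/271) = -212237/271 ≈ -783.16)
-q = -1*(-212237/271) = 212237/271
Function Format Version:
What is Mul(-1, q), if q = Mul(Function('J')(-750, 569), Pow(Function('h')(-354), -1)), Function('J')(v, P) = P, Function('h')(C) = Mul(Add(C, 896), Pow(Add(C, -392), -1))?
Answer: Rational(212237, 271) ≈ 783.16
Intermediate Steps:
Function('h')(C) = Mul(Pow(Add(-392, C), -1), Add(896, C)) (Function('h')(C) = Mul(Add(896, C), Pow(Add(-392, C), -1)) = Mul(Pow(Add(-392, C), -1), Add(896, C)))
q = Rational(-212237, 271) (q = Mul(569, Pow(Mul(Pow(Add(-392, -354), -1), Add(896, -354)), -1)) = Mul(569, Pow(Mul(Pow(-746, -1), 542), -1)) = Mul(569, Pow(Mul(Rational(-1, 746), 542), -1)) = Mul(569, Pow(Rational(-271, 373), -1)) = Mul(569, Rational(-373, 271)) = Rational(-212237, 271) ≈ -783.16)
Mul(-1, q) = Mul(-1, Rational(-212237, 271)) = Rational(212237, 271)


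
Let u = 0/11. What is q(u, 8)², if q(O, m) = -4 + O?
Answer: 16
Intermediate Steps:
u = 0 (u = 0*(1/11) = 0)
q(u, 8)² = (-4 + 0)² = (-4)² = 16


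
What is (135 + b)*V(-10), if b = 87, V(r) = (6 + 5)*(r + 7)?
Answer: -7326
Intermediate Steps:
V(r) = 77 + 11*r (V(r) = 11*(7 + r) = 77 + 11*r)
(135 + b)*V(-10) = (135 + 87)*(77 + 11*(-10)) = 222*(77 - 110) = 222*(-33) = -7326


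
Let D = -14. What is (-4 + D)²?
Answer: 324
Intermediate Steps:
(-4 + D)² = (-4 - 14)² = (-18)² = 324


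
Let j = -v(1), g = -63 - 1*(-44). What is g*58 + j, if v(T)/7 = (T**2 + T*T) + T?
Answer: -1123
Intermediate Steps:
g = -19 (g = -63 + 44 = -19)
v(T) = 7*T + 14*T**2 (v(T) = 7*((T**2 + T*T) + T) = 7*((T**2 + T**2) + T) = 7*(2*T**2 + T) = 7*(T + 2*T**2) = 7*T + 14*T**2)
j = -21 (j = -7*(1 + 2*1) = -7*(1 + 2) = -7*3 = -1*21 = -21)
g*58 + j = -19*58 - 21 = -1102 - 21 = -1123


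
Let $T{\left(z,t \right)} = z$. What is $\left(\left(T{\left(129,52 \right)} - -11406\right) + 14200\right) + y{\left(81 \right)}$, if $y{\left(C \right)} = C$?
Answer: $25816$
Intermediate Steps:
$\left(\left(T{\left(129,52 \right)} - -11406\right) + 14200\right) + y{\left(81 \right)} = \left(\left(129 - -11406\right) + 14200\right) + 81 = \left(\left(129 + 11406\right) + 14200\right) + 81 = \left(11535 + 14200\right) + 81 = 25735 + 81 = 25816$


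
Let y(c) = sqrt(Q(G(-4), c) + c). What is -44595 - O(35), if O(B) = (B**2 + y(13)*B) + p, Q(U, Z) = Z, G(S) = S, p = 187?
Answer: -46007 - 35*sqrt(26) ≈ -46185.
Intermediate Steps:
y(c) = sqrt(2)*sqrt(c) (y(c) = sqrt(c + c) = sqrt(2*c) = sqrt(2)*sqrt(c))
O(B) = 187 + B**2 + B*sqrt(26) (O(B) = (B**2 + (sqrt(2)*sqrt(13))*B) + 187 = (B**2 + sqrt(26)*B) + 187 = (B**2 + B*sqrt(26)) + 187 = 187 + B**2 + B*sqrt(26))
-44595 - O(35) = -44595 - (187 + 35**2 + 35*sqrt(26)) = -44595 - (187 + 1225 + 35*sqrt(26)) = -44595 - (1412 + 35*sqrt(26)) = -44595 + (-1412 - 35*sqrt(26)) = -46007 - 35*sqrt(26)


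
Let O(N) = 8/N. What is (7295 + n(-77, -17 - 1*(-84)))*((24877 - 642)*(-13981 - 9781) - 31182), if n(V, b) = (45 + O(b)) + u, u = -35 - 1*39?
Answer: -280366980171160/67 ≈ -4.1846e+12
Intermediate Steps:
u = -74 (u = -35 - 39 = -74)
n(V, b) = -29 + 8/b (n(V, b) = (45 + 8/b) - 74 = -29 + 8/b)
(7295 + n(-77, -17 - 1*(-84)))*((24877 - 642)*(-13981 - 9781) - 31182) = (7295 + (-29 + 8/(-17 - 1*(-84))))*((24877 - 642)*(-13981 - 9781) - 31182) = (7295 + (-29 + 8/(-17 + 84)))*(24235*(-23762) - 31182) = (7295 + (-29 + 8/67))*(-575872070 - 31182) = (7295 + (-29 + 8*(1/67)))*(-575903252) = (7295 + (-29 + 8/67))*(-575903252) = (7295 - 1935/67)*(-575903252) = (486830/67)*(-575903252) = -280366980171160/67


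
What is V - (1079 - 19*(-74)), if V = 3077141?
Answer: 3074656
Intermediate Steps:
V - (1079 - 19*(-74)) = 3077141 - (1079 - 19*(-74)) = 3077141 - (1079 + 1406) = 3077141 - 1*2485 = 3077141 - 2485 = 3074656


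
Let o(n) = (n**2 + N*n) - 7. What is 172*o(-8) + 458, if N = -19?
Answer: 36406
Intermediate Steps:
o(n) = -7 + n**2 - 19*n (o(n) = (n**2 - 19*n) - 7 = -7 + n**2 - 19*n)
172*o(-8) + 458 = 172*(-7 + (-8)**2 - 19*(-8)) + 458 = 172*(-7 + 64 + 152) + 458 = 172*209 + 458 = 35948 + 458 = 36406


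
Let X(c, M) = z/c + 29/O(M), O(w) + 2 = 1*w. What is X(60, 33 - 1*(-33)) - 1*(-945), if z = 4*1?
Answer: 907699/960 ≈ 945.52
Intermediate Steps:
O(w) = -2 + w (O(w) = -2 + 1*w = -2 + w)
z = 4
X(c, M) = 4/c + 29/(-2 + M)
X(60, 33 - 1*(-33)) - 1*(-945) = (4/60 + 29/(-2 + (33 - 1*(-33)))) - 1*(-945) = (4*(1/60) + 29/(-2 + (33 + 33))) + 945 = (1/15 + 29/(-2 + 66)) + 945 = (1/15 + 29/64) + 945 = 499/960 + 945 = 907699/960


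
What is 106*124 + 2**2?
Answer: 13148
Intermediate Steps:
106*124 + 2**2 = 13144 + 4 = 13148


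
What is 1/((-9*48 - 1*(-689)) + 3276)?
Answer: 1/3533 ≈ 0.00028305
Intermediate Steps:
1/((-9*48 - 1*(-689)) + 3276) = 1/((-432 + 689) + 3276) = 1/(257 + 3276) = 1/3533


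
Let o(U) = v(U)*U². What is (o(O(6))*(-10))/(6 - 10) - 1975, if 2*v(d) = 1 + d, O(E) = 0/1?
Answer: -1975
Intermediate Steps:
O(E) = 0 (O(E) = 0*1 = 0)
v(d) = ½ + d/2 (v(d) = (1 + d)/2 = ½ + d/2)
o(U) = U²*(½ + U/2) (o(U) = (½ + U/2)*U² = U²*(½ + U/2))
(o(O(6))*(-10))/(6 - 10) - 1975 = (((½)*0²*(1 + 0))*(-10))/(6 - 10) - 1975 = (((½)*0*1)*(-10))/(-4) - 1975 = (0*(-10))*(-¼) - 1975 = 0*(-¼) - 1975 = 0 - 1975 = -1975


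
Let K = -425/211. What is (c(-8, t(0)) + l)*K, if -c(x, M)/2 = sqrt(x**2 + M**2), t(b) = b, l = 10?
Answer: 2550/211 ≈ 12.085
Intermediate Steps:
c(x, M) = -2*sqrt(M**2 + x**2) (c(x, M) = -2*sqrt(x**2 + M**2) = -2*sqrt(M**2 + x**2))
K = -425/211 (K = -425*1/211 = -425/211 ≈ -2.0142)
(c(-8, t(0)) + l)*K = (-2*sqrt(0**2 + (-8)**2) + 10)*(-425/211) = (-2*sqrt(0 + 64) + 10)*(-425/211) = (-2*sqrt(64) + 10)*(-425/211) = (-2*8 + 10)*(-425/211) = (-16 + 10)*(-425/211) = -6*(-425/211) = 2550/211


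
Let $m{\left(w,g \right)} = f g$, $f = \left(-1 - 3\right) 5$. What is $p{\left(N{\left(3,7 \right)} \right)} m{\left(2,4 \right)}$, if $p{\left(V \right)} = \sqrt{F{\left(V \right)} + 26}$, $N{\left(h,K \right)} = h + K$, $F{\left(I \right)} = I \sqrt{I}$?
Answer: $- 80 \sqrt{26 + 10 \sqrt{10}} \approx -607.28$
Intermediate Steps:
$f = -20$ ($f = \left(-4\right) 5 = -20$)
$m{\left(w,g \right)} = - 20 g$
$F{\left(I \right)} = I^{\frac{3}{2}}$
$N{\left(h,K \right)} = K + h$
$p{\left(V \right)} = \sqrt{26 + V^{\frac{3}{2}}}$ ($p{\left(V \right)} = \sqrt{V^{\frac{3}{2}} + 26} = \sqrt{26 + V^{\frac{3}{2}}}$)
$p{\left(N{\left(3,7 \right)} \right)} m{\left(2,4 \right)} = \sqrt{26 + \left(7 + 3\right)^{\frac{3}{2}}} \left(\left(-20\right) 4\right) = \sqrt{26 + 10^{\frac{3}{2}}} \left(-80\right) = \sqrt{26 + 10 \sqrt{10}} \left(-80\right) = - 80 \sqrt{26 + 10 \sqrt{10}}$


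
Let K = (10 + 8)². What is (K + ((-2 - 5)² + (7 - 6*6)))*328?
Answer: 112832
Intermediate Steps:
K = 324 (K = 18² = 324)
(K + ((-2 - 5)² + (7 - 6*6)))*328 = (324 + ((-2 - 5)² + (7 - 6*6)))*328 = (324 + ((-7)² + (7 - 36)))*328 = (324 + (49 - 29))*328 = (324 + 20)*328 = 344*328 = 112832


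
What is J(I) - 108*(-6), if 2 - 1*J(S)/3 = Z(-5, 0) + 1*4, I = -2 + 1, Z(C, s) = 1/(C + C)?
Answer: 6423/10 ≈ 642.30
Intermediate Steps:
Z(C, s) = 1/(2*C)
I = -1
J(S) = -57/10 (J(S) = 6 - 3*((1/2)/(-5) + 1*4) = 6 - 3*((1/2)*(-1/5) + 4) = 6 - 3*(-1/10 + 4) = 6 - 3*39/10 = 6 - 117/10 = -57/10)
J(I) - 108*(-6) = -57/10 - 108*(-6) = -57/10 + 648 = 6423/10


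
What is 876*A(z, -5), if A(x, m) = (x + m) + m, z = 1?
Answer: -7884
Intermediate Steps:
A(x, m) = x + 2*m (A(x, m) = (m + x) + m = x + 2*m)
876*A(z, -5) = 876*(1 + 2*(-5)) = 876*(1 - 10) = 876*(-9) = -7884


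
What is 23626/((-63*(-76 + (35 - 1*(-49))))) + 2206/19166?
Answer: -16132289/344988 ≈ -46.762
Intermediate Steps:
23626/((-63*(-76 + (35 - 1*(-49))))) + 2206/19166 = 23626/((-63*(-76 + (35 + 49)))) + 2206*(1/19166) = 23626/((-63*(-76 + 84))) + 1103/9583 = 23626/((-63*8)) + 1103/9583 = 23626/(-504) + 1103/9583 = 23626*(-1/504) + 1103/9583 = -11813/252 + 1103/9583 = -16132289/344988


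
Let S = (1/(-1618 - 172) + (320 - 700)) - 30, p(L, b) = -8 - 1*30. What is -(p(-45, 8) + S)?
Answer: 801921/1790 ≈ 448.00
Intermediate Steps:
p(L, b) = -38 (p(L, b) = -8 - 30 = -38)
S = -733901/1790 (S = (1/(-1790) - 380) - 30 = (-1/1790 - 380) - 30 = -680201/1790 - 30 = -733901/1790 ≈ -410.00)
-(p(-45, 8) + S) = -(-38 - 733901/1790) = -1*(-801921/1790) = 801921/1790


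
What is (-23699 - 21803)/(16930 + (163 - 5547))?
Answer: -22751/5773 ≈ -3.9409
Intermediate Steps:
(-23699 - 21803)/(16930 + (163 - 5547)) = -45502/(16930 - 5384) = -45502/11546 = -45502*1/11546 = -22751/5773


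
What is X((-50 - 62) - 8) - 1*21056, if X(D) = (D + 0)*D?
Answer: -6656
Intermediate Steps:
X(D) = D**2 (X(D) = D*D = D**2)
X((-50 - 62) - 8) - 1*21056 = ((-50 - 62) - 8)**2 - 1*21056 = (-112 - 8)**2 - 21056 = (-120)**2 - 21056 = 14400 - 21056 = -6656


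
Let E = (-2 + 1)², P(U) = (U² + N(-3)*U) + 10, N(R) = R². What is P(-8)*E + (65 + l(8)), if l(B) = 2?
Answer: 69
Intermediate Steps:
P(U) = 10 + U² + 9*U (P(U) = (U² + (-3)²*U) + 10 = (U² + 9*U) + 10 = 10 + U² + 9*U)
E = 1 (E = (-1)² = 1)
P(-8)*E + (65 + l(8)) = (10 + (-8)² + 9*(-8))*1 + (65 + 2) = (10 + 64 - 72)*1 + 67 = 2*1 + 67 = 2 + 67 = 69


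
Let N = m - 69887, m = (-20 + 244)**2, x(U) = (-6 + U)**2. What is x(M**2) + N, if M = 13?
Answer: 6858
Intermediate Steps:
m = 50176 (m = 224**2 = 50176)
N = -19711 (N = 50176 - 69887 = -19711)
x(M**2) + N = (-6 + 13**2)**2 - 19711 = (-6 + 169)**2 - 19711 = 163**2 - 19711 = 26569 - 19711 = 6858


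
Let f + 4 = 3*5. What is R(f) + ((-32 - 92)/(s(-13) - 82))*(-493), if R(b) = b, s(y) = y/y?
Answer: -60241/81 ≈ -743.72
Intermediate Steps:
s(y) = 1
f = 11 (f = -4 + 3*5 = -4 + 15 = 11)
R(f) + ((-32 - 92)/(s(-13) - 82))*(-493) = 11 + ((-32 - 92)/(1 - 82))*(-493) = 11 - 124/(-81)*(-493) = 11 - 124*(-1/81)*(-493) = 11 + (124/81)*(-493) = 11 - 61132/81 = -60241/81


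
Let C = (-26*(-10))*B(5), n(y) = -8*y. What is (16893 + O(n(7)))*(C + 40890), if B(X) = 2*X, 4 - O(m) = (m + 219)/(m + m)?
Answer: 41155174115/56 ≈ 7.3491e+8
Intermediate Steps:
O(m) = 4 - (219 + m)/(2*m) (O(m) = 4 - (m + 219)/(m + m) = 4 - (219 + m)/(2*m))
C = 2600 (C = (-26*(-10))*(2*5) = 260*10 = 2600)
(16893 + O(n(7)))*(C + 40890) = (16893 + (-219 + 7*(-8*7))/(2*((-8*7))))*(2600 + 40890) = (16893 + (½)*(-219 + 7*(-56))/(-56))*43490 = (16893 + (½)*(-1/56)*(-219 - 392))*43490 = (16893 + (½)*(-1/56)*(-611))*43490 = (16893 + 611/112)*43490 = (1892627/112)*43490 = 41155174115/56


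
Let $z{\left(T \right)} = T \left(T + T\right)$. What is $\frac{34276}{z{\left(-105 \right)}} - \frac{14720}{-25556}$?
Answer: $\frac{150066682}{70438725} \approx 2.1305$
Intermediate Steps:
$z{\left(T \right)} = 2 T^{2}$ ($z{\left(T \right)} = T 2 T = 2 T^{2}$)
$\frac{34276}{z{\left(-105 \right)}} - \frac{14720}{-25556} = \frac{34276}{2 \left(-105\right)^{2}} - \frac{14720}{-25556} = \frac{34276}{2 \cdot 11025} - - \frac{3680}{6389} = \frac{34276}{22050} + \frac{3680}{6389} = 34276 \cdot \frac{1}{22050} + \frac{3680}{6389} = \frac{17138}{11025} + \frac{3680}{6389} = \frac{150066682}{70438725}$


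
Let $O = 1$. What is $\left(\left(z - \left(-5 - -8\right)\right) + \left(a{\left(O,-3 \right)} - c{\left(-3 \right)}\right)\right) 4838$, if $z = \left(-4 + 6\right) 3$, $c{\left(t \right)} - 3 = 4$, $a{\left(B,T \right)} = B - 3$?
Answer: $-29028$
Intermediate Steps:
$a{\left(B,T \right)} = -3 + B$
$c{\left(t \right)} = 7$ ($c{\left(t \right)} = 3 + 4 = 7$)
$z = 6$ ($z = 2 \cdot 3 = 6$)
$\left(\left(z - \left(-5 - -8\right)\right) + \left(a{\left(O,-3 \right)} - c{\left(-3 \right)}\right)\right) 4838 = \left(\left(6 - \left(-5 - -8\right)\right) + \left(\left(-3 + 1\right) - 7\right)\right) 4838 = \left(\left(6 - \left(-5 + 8\right)\right) - 9\right) 4838 = \left(\left(6 - 3\right) - 9\right) 4838 = \left(3 - 9\right) 4838 = \left(-6\right) 4838 = -29028$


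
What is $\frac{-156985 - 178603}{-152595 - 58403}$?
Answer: $\frac{167794}{105499} \approx 1.5905$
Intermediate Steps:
$\frac{-156985 - 178603}{-152595 - 58403} = - \frac{335588}{-210998} = \left(-335588\right) \left(- \frac{1}{210998}\right) = \frac{167794}{105499}$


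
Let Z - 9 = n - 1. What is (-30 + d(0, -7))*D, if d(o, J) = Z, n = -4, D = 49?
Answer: -1274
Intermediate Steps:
Z = 4 (Z = 9 + (-4 - 1) = 9 - 5 = 4)
d(o, J) = 4
(-30 + d(0, -7))*D = (-30 + 4)*49 = -26*49 = -1274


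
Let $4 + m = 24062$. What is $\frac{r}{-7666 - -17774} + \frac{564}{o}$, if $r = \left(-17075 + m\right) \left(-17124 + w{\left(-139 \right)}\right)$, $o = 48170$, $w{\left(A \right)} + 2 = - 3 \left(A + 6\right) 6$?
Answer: $- \frac{619426686451}{60862795} \approx -10177.0$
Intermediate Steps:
$m = 24058$ ($m = -4 + 24062 = 24058$)
$w{\left(A \right)} = -110 - 18 A$ ($w{\left(A \right)} = -2 - 3 \left(A + 6\right) 6 = -2 - 3 \left(6 + A\right) 6 = -2 - 3 \left(36 + 6 A\right) = -2 - \left(108 + 18 A\right) = -110 - 18 A$)
$r = -102873556$ ($r = \left(-17075 + 24058\right) \left(-17124 - -2392\right) = 6983 \left(-17124 + \left(-110 + 2502\right)\right) = 6983 \left(-17124 + 2392\right) = 6983 \left(-14732\right) = -102873556$)
$\frac{r}{-7666 - -17774} + \frac{564}{o} = - \frac{102873556}{-7666 - -17774} + \frac{564}{48170} = - \frac{102873556}{-7666 + 17774} + 564 \cdot \frac{1}{48170} = - \frac{102873556}{10108} + \frac{282}{24085} = \left(-102873556\right) \frac{1}{10108} + \frac{282}{24085} = - \frac{25718389}{2527} + \frac{282}{24085} = - \frac{619426686451}{60862795}$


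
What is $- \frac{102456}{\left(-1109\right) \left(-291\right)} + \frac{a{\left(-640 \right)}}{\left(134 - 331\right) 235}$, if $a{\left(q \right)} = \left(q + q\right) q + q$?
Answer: $- \frac{17927204344}{996018407} \approx -17.999$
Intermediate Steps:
$a{\left(q \right)} = q + 2 q^{2}$ ($a{\left(q \right)} = 2 q q + q = 2 q^{2} + q = q + 2 q^{2}$)
$- \frac{102456}{\left(-1109\right) \left(-291\right)} + \frac{a{\left(-640 \right)}}{\left(134 - 331\right) 235} = - \frac{102456}{\left(-1109\right) \left(-291\right)} + \frac{\left(-640\right) \left(1 + 2 \left(-640\right)\right)}{\left(134 - 331\right) 235} = - \frac{102456}{322719} + \frac{\left(-640\right) \left(1 - 1280\right)}{\left(-197\right) 235} = \left(-102456\right) \frac{1}{322719} + \frac{\left(-640\right) \left(-1279\right)}{-46295} = - \frac{34152}{107573} + 818560 \left(- \frac{1}{46295}\right) = - \frac{34152}{107573} - \frac{163712}{9259} = - \frac{17927204344}{996018407}$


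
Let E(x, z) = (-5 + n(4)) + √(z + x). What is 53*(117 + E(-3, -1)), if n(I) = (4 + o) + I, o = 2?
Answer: 6466 + 106*I ≈ 6466.0 + 106.0*I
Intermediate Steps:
n(I) = 6 + I (n(I) = (4 + 2) + I = 6 + I)
E(x, z) = 5 + √(x + z) (E(x, z) = (-5 + (6 + 4)) + √(z + x) = (-5 + 10) + √(x + z) = 5 + √(x + z))
53*(117 + E(-3, -1)) = 53*(117 + (5 + √(-3 - 1))) = 53*(117 + (5 + √(-4))) = 53*(117 + (5 + 2*I)) = 53*(122 + 2*I) = 6466 + 106*I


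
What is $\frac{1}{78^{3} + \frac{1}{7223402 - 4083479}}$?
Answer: $\frac{3139923}{1490056739497} \approx 2.1073 \cdot 10^{-6}$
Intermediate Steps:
$\frac{1}{78^{3} + \frac{1}{7223402 - 4083479}} = \frac{1}{474552 + \frac{1}{3139923}} = \frac{1}{\frac{1490056739497}{3139923}} = \frac{3139923}{1490056739497}$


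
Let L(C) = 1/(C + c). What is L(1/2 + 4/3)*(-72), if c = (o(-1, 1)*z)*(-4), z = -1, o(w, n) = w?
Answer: 432/13 ≈ 33.231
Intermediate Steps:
c = -4 (c = -1*(-1)*(-4) = 1*(-4) = -4)
L(C) = 1/(-4 + C) (L(C) = 1/(C - 4) = 1/(-4 + C))
L(1/2 + 4/3)*(-72) = -72/(-4 + (1/2 + 4/3)) = -72/(-4 + (1*(½) + 4*(⅓))) = -72/(-4 + (½ + 4/3)) = -72/(-4 + 11/6) = -72/(-13/6) = -6/13*(-72) = 432/13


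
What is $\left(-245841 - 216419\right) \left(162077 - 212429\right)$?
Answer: $23275715520$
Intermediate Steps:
$\left(-245841 - 216419\right) \left(162077 - 212429\right) = \left(-462260\right) \left(-50352\right) = 23275715520$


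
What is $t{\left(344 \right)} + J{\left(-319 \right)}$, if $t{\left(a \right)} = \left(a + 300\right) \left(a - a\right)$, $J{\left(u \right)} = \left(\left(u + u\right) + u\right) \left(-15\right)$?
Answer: $14355$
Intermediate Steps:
$J{\left(u \right)} = - 45 u$ ($J{\left(u \right)} = \left(2 u + u\right) \left(-15\right) = 3 u \left(-15\right) = - 45 u$)
$t{\left(a \right)} = 0$ ($t{\left(a \right)} = \left(300 + a\right) 0 = 0$)
$t{\left(344 \right)} + J{\left(-319 \right)} = 0 - -14355 = 0 + 14355 = 14355$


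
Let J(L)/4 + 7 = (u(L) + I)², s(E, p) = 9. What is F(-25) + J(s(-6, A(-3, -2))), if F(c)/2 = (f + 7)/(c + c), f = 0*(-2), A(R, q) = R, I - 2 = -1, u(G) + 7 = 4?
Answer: -307/25 ≈ -12.280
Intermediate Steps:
u(G) = -3 (u(G) = -7 + 4 = -3)
I = 1 (I = 2 - 1 = 1)
f = 0
F(c) = 7/c (F(c) = 2*((0 + 7)/(c + c)) = 2*(7/((2*c))) = 2*(7*(1/(2*c))) = 2*(7/(2*c)) = 7/c)
J(L) = -12 (J(L) = -28 + 4*(-3 + 1)² = -28 + 4*(-2)² = -28 + 4*4 = -28 + 16 = -12)
F(-25) + J(s(-6, A(-3, -2))) = 7/(-25) - 12 = 7*(-1/25) - 12 = -7/25 - 12 = -307/25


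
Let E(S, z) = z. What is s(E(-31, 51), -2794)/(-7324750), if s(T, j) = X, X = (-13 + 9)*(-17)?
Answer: -34/3662375 ≈ -9.2836e-6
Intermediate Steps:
X = 68 (X = -4*(-17) = 68)
s(T, j) = 68
s(E(-31, 51), -2794)/(-7324750) = 68/(-7324750) = 68*(-1/7324750) = -34/3662375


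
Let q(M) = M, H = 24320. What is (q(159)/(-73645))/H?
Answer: -159/1791046400 ≈ -8.8775e-8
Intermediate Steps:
(q(159)/(-73645))/H = (159/(-73645))/24320 = (159*(-1/73645))*(1/24320) = -159/73645*1/24320 = -159/1791046400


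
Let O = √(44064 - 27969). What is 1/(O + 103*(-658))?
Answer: -67774/4593298981 - √16095/4593298981 ≈ -1.4783e-5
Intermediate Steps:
O = √16095 ≈ 126.87
1/(O + 103*(-658)) = 1/(√16095 + 103*(-658)) = 1/(√16095 - 67774) = 1/(-67774 + √16095)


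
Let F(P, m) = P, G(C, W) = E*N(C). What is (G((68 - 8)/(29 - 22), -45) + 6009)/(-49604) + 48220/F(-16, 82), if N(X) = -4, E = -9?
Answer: -37375025/12401 ≈ -3013.9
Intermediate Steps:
G(C, W) = 36 (G(C, W) = -9*(-4) = 36)
(G((68 - 8)/(29 - 22), -45) + 6009)/(-49604) + 48220/F(-16, 82) = (36 + 6009)/(-49604) + 48220/(-16) = 6045*(-1/49604) + 48220*(-1/16) = -6045/49604 - 12055/4 = -37375025/12401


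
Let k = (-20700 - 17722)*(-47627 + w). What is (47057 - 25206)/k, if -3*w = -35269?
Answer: 65553/4134668264 ≈ 1.5854e-5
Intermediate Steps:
w = 35269/3 (w = -⅓*(-35269) = 35269/3 ≈ 11756.)
k = 4134668264/3 (k = (-20700 - 17722)*(-47627 + 35269/3) = -38422*(-107612/3) = 4134668264/3 ≈ 1.3782e+9)
(47057 - 25206)/k = (47057 - 25206)/(4134668264/3) = 21851*(3/4134668264) = 65553/4134668264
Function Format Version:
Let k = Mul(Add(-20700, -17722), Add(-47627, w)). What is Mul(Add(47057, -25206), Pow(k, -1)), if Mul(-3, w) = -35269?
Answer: Rational(65553, 4134668264) ≈ 1.5854e-5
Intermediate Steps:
w = Rational(35269, 3) (w = Mul(Rational(-1, 3), -35269) = Rational(35269, 3) ≈ 11756.)
k = Rational(4134668264, 3) (k = Mul(Add(-20700, -17722), Add(-47627, Rational(35269, 3))) = Mul(-38422, Rational(-107612, 3)) = Rational(4134668264, 3) ≈ 1.3782e+9)
Mul(Add(47057, -25206), Pow(k, -1)) = Mul(Add(47057, -25206), Pow(Rational(4134668264, 3), -1)) = Mul(21851, Rational(3, 4134668264)) = Rational(65553, 4134668264)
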